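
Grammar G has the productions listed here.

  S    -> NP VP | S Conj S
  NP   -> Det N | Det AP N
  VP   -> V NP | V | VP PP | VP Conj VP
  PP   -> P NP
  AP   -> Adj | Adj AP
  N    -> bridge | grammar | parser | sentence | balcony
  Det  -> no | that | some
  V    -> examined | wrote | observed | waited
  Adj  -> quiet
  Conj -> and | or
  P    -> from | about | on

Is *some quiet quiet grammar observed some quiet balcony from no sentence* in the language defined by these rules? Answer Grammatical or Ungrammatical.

[S [NP [Det some] [AP [Adj quiet] [AP [Adj quiet]]] [N grammar]] [VP [VP [V observed] [NP [Det some] [AP [Adj quiet]] [N balcony]]] [PP [P from] [NP [Det no] [N sentence]]]]]
The bracketing above is licensed at every node by one of the given productions, with S at the root.

Grammatical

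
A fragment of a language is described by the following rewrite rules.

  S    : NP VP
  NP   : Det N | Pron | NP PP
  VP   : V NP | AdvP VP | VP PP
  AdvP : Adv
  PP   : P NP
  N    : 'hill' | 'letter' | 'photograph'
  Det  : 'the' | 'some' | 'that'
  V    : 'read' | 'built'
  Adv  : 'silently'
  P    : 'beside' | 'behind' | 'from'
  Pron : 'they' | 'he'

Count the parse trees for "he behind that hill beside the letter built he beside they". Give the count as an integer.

4

Two of the 4 distinct bracketings:
[S [NP [NP [Pron he]] [PP [P behind] [NP [NP [Det that] [N hill]] [PP [P beside] [NP [Det the] [N letter]]]]]] [VP [V built] [NP [NP [Pron he]] [PP [P beside] [NP [Pron they]]]]]]
[S [NP [NP [Pron he]] [PP [P behind] [NP [NP [Det that] [N hill]] [PP [P beside] [NP [Det the] [N letter]]]]]] [VP [VP [V built] [NP [Pron he]]] [PP [P beside] [NP [Pron they]]]]]
The difference turns on whether VP → VP PP is used at the relevant span, versus an alternative expansion of VP.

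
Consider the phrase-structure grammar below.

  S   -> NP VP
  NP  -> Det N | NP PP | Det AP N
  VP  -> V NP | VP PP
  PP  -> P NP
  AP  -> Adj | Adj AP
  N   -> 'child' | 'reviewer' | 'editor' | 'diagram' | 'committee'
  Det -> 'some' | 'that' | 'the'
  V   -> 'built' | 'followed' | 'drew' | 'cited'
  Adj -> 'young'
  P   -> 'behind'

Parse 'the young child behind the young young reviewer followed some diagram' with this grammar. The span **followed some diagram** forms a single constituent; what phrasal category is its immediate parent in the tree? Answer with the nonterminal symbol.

S

[S [NP [NP [Det the] [AP [Adj young]] [N child]] [PP [P behind] [NP [Det the] [AP [Adj young] [AP [Adj young]]] [N reviewer]]]] [VP [V followed] [NP [Det some] [N diagram]]]]
The span 'followed some diagram' is the VP node built by VP → V NP.
Its mother is the S built by S → NP VP.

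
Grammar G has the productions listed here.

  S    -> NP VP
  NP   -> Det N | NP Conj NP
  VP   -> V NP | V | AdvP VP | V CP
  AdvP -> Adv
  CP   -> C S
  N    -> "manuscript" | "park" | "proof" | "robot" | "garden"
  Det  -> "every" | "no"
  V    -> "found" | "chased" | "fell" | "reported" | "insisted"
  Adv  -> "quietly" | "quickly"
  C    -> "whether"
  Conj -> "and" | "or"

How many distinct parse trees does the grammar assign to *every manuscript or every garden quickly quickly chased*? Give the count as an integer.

[S [NP [NP [Det every] [N manuscript]] [Conj or] [NP [Det every] [N garden]]] [VP [AdvP [Adv quickly]] [VP [AdvP [Adv quickly]] [VP [V chased]]]]]
No rule offers an alternative attachment or grouping for any span, so this is the only derivation.

1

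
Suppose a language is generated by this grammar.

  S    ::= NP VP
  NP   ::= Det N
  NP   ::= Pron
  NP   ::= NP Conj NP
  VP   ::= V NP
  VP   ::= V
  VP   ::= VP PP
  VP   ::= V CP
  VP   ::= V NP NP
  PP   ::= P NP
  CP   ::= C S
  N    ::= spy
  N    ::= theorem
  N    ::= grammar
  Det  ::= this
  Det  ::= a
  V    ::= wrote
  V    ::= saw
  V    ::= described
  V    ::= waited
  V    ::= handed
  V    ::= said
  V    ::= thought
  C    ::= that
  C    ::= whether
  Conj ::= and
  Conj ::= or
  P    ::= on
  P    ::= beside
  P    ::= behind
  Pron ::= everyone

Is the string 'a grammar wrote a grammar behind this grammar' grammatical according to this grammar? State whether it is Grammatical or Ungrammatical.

[S [NP [Det a] [N grammar]] [VP [VP [V wrote] [NP [Det a] [N grammar]]] [PP [P behind] [NP [Det this] [N grammar]]]]]
Every word is introduced by a lexical rule and the phrasal rules combine the resulting categories into a single S.

Grammatical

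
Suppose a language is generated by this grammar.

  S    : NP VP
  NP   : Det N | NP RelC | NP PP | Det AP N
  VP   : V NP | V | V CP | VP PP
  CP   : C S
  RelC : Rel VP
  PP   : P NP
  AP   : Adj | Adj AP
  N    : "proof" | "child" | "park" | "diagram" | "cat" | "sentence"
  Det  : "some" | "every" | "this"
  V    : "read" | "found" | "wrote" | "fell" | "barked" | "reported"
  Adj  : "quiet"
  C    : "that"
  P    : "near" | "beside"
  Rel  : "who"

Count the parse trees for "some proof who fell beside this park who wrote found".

4

Two of the 4 distinct bracketings:
[S [NP [NP [Det some] [N proof]] [RelC [Rel who] [VP [VP [V fell]] [PP [P beside] [NP [NP [Det this] [N park]] [RelC [Rel who] [VP [V wrote]]]]]]]] [VP [V found]]]
[S [NP [NP [NP [Det some] [N proof]] [RelC [Rel who] [VP [VP [V fell]] [PP [P beside] [NP [Det this] [N park]]]]]] [RelC [Rel who] [VP [V wrote]]]] [VP [V found]]]
The trees differ in how a recursive rule is bracketed over the same span.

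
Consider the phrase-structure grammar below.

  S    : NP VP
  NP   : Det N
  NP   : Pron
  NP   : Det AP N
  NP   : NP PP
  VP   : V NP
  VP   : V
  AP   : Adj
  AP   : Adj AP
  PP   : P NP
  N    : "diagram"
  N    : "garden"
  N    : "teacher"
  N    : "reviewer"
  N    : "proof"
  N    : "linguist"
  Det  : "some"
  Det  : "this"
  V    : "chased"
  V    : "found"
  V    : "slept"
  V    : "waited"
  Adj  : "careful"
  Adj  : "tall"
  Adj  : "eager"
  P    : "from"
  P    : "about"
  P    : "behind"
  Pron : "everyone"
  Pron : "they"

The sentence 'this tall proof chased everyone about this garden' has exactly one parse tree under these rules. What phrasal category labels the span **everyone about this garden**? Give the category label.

NP

[S [NP [Det this] [AP [Adj tall]] [N proof]] [VP [V chased] [NP [NP [Pron everyone]] [PP [P about] [NP [Det this] [N garden]]]]]]
The span 'everyone about this garden' is the NP node built by NP → NP PP.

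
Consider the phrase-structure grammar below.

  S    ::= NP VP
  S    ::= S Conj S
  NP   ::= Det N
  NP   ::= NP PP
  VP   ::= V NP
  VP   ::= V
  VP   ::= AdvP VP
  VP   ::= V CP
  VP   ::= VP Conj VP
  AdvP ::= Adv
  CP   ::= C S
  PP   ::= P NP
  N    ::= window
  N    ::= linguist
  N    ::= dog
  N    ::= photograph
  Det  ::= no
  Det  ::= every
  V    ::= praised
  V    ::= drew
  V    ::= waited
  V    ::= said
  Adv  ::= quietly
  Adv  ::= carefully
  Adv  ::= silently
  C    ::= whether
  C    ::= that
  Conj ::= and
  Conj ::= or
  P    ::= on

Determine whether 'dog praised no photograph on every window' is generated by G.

Ungrammatical

For S → NP VP, no prefix of the string parses as an NP. The alternative S rule S → S Conj S likewise has no satisfying split.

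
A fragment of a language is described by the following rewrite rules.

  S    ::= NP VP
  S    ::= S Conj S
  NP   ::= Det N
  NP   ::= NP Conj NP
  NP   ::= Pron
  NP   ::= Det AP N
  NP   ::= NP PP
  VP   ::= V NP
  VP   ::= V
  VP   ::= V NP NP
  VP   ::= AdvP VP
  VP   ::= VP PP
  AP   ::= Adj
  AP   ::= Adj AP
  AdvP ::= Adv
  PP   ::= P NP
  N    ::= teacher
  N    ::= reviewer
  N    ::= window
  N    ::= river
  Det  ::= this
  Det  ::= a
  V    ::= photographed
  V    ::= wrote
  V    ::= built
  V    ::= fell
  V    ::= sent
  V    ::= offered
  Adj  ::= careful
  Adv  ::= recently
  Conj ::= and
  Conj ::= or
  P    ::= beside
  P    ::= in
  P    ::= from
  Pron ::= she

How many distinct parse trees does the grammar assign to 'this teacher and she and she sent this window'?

The two bracketings:
[S [NP [NP [Det this] [N teacher]] [Conj and] [NP [NP [Pron she]] [Conj and] [NP [Pron she]]]] [VP [V sent] [NP [Det this] [N window]]]]
[S [NP [NP [NP [Det this] [N teacher]] [Conj and] [NP [Pron she]]] [Conj and] [NP [Pron she]]] [VP [V sent] [NP [Det this] [N window]]]]
The trees differ in how a recursive rule is bracketed over the same span.

2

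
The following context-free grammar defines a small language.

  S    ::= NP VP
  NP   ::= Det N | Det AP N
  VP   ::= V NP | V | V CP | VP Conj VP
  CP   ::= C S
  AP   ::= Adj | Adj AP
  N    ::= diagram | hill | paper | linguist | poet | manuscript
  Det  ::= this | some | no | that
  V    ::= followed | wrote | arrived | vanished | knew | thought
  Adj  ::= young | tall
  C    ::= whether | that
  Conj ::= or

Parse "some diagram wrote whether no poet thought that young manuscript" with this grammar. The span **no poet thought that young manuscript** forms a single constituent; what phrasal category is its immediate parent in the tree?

S
  NP
    Det: some
    N: diagram
  VP
    V: wrote
    CP
      C: whether
      S
        NP
          Det: no
          N: poet
        VP
          V: thought
          NP
            Det: that
            AP
              Adj: young
            N: manuscript
The span 'no poet thought that young manuscript' is the S node built by S → NP VP.
Its mother is the CP built by CP → C S.

CP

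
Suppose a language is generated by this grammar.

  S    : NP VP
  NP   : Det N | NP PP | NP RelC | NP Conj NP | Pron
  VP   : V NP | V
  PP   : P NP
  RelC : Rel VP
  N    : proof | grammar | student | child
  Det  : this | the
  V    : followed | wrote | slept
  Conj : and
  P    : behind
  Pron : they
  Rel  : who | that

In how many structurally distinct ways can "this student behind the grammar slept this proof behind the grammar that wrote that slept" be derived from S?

3

Two of the 3 distinct bracketings:
[S [NP [NP [Det this] [N student]] [PP [P behind] [NP [Det the] [N grammar]]]] [VP [V slept] [NP [NP [Det this] [N proof]] [PP [P behind] [NP [NP [NP [Det the] [N grammar]] [RelC [Rel that] [VP [V wrote]]]] [RelC [Rel that] [VP [V slept]]]]]]]]
[S [NP [NP [Det this] [N student]] [PP [P behind] [NP [Det the] [N grammar]]]] [VP [V slept] [NP [NP [NP [Det this] [N proof]] [PP [P behind] [NP [NP [Det the] [N grammar]] [RelC [Rel that] [VP [V wrote]]]]]] [RelC [Rel that] [VP [V slept]]]]]]
The trees differ in how a recursive rule is bracketed over the same span.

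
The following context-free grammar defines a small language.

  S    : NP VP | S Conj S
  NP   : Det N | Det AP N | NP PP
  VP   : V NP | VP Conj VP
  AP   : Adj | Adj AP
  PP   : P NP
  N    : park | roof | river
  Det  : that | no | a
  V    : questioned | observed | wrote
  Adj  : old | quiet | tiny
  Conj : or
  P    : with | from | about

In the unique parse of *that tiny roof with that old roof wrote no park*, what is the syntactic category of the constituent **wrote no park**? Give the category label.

[S [NP [NP [Det that] [AP [Adj tiny]] [N roof]] [PP [P with] [NP [Det that] [AP [Adj old]] [N roof]]]] [VP [V wrote] [NP [Det no] [N park]]]]
The span 'wrote no park' is the VP node built by VP → V NP.

VP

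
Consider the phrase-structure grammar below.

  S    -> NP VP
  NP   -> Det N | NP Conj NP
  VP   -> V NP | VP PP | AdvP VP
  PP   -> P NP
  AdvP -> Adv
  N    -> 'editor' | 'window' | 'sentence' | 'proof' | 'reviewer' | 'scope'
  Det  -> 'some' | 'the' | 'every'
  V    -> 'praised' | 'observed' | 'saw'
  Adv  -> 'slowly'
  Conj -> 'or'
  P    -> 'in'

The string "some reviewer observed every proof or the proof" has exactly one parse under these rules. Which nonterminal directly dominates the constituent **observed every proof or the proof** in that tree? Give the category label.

[S [NP [Det some] [N reviewer]] [VP [V observed] [NP [NP [Det every] [N proof]] [Conj or] [NP [Det the] [N proof]]]]]
The span 'observed every proof or the proof' is the VP node built by VP → V NP.
Its mother is the S built by S → NP VP.

S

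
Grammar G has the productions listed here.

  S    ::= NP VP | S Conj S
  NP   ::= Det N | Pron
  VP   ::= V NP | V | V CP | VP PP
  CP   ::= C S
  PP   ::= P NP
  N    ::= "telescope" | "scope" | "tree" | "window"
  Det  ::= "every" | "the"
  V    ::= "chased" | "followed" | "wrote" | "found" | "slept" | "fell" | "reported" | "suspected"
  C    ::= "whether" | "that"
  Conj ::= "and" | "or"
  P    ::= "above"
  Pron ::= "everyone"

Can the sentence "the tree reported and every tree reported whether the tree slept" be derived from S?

Grammatical

[S [S [NP [Det the] [N tree]] [VP [V reported]]] [Conj and] [S [NP [Det every] [N tree]] [VP [V reported] [CP [C whether] [S [NP [Det the] [N tree]] [VP [V slept]]]]]]]
Each bracket corresponds to one application of a listed rule, so the string is derivable from S.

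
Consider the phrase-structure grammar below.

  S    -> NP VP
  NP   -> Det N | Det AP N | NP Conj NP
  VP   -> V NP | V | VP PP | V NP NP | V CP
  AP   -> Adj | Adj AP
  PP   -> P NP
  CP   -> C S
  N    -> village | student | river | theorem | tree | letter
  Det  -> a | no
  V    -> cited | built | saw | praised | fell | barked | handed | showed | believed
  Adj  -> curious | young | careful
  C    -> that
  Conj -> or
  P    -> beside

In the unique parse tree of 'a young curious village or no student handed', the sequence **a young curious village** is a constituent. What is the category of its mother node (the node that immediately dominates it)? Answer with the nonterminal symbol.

NP

S
  NP
    NP
      Det: a
      AP
        Adj: young
        AP
          Adj: curious
      N: village
    Conj: or
    NP
      Det: no
      N: student
  VP
    V: handed
The span 'a young curious village' is the NP node built by NP → Det AP N.
Its mother is the NP built by NP → NP Conj NP.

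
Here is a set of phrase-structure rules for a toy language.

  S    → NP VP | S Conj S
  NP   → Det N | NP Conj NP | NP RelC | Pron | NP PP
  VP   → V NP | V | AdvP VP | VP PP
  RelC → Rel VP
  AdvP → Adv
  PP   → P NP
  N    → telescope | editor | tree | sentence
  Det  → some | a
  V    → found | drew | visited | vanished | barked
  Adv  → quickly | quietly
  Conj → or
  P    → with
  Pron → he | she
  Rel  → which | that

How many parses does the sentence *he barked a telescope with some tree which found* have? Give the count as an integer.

3

Two of the 3 distinct bracketings:
[S [NP [Pron he]] [VP [V barked] [NP [NP [NP [Det a] [N telescope]] [PP [P with] [NP [Det some] [N tree]]]] [RelC [Rel which] [VP [V found]]]]]]
[S [NP [Pron he]] [VP [V barked] [NP [NP [Det a] [N telescope]] [PP [P with] [NP [NP [Det some] [N tree]] [RelC [Rel which] [VP [V found]]]]]]]]
The trees differ in how a recursive rule is bracketed over the same span.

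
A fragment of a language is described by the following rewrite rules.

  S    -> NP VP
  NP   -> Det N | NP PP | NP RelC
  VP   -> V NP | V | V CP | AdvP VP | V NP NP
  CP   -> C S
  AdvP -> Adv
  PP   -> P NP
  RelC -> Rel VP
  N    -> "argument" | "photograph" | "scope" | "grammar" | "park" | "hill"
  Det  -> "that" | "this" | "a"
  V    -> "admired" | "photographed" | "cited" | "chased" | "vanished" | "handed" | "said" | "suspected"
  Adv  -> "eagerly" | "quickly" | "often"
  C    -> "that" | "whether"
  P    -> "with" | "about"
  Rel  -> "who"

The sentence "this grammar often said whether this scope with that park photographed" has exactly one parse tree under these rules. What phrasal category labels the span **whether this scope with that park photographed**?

[S [NP [Det this] [N grammar]] [VP [AdvP [Adv often]] [VP [V said] [CP [C whether] [S [NP [NP [Det this] [N scope]] [PP [P with] [NP [Det that] [N park]]]] [VP [V photographed]]]]]]]
The span 'whether this scope with that park photographed' is the CP node built by CP → C S.

CP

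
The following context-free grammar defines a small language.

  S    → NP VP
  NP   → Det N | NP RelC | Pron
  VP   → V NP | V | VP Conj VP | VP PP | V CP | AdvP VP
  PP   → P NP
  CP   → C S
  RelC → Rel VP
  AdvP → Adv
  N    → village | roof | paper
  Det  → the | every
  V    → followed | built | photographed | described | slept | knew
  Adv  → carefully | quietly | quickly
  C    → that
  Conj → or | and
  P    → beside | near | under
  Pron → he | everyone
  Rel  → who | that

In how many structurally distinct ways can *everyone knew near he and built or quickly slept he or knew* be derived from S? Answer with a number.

Two of the 7 distinct bracketings:
[S [NP [Pron everyone]] [VP [VP [VP [V knew]] [PP [P near] [NP [Pron he]]]] [Conj and] [VP [VP [V built]] [Conj or] [VP [VP [AdvP [Adv quickly]] [VP [V slept] [NP [Pron he]]]] [Conj or] [VP [V knew]]]]]]
[S [NP [Pron everyone]] [VP [VP [VP [V knew]] [PP [P near] [NP [Pron he]]]] [Conj and] [VP [VP [V built]] [Conj or] [VP [AdvP [Adv quickly]] [VP [VP [V slept] [NP [Pron he]]] [Conj or] [VP [V knew]]]]]]]
The trees differ in how a recursive rule is bracketed over the same span.

7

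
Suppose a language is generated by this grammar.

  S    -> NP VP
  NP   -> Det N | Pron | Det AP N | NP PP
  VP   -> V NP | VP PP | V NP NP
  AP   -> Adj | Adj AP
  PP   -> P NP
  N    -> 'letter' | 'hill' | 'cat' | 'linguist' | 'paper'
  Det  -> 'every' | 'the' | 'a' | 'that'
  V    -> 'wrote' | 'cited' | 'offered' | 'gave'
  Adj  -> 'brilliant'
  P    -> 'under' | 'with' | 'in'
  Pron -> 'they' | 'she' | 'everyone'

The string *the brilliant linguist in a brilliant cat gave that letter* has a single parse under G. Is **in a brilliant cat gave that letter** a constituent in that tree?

[S [NP [NP [Det the] [AP [Adj brilliant]] [N linguist]] [PP [P in] [NP [Det a] [AP [Adj brilliant]] [N cat]]]] [VP [V gave] [NP [Det that] [N letter]]]]
The smallest constituent containing 'in a brilliant cat gave that letter' is the S spanning 'the brilliant linguist in a brilliant cat gave that letter'; no single node in the tree dominates exactly the given words.

No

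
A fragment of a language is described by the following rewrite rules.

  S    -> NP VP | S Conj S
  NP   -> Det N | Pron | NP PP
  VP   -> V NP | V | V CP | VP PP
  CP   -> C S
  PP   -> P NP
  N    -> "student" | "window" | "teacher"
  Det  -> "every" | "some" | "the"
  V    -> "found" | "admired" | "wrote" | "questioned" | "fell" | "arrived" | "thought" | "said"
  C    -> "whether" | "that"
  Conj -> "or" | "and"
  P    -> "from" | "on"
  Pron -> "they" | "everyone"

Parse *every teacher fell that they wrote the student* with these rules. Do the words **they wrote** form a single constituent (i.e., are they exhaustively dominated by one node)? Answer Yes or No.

[S [NP [Det every] [N teacher]] [VP [V fell] [CP [C that] [S [NP [Pron they]] [VP [V wrote] [NP [Det the] [N student]]]]]]]
The smallest constituent containing 'they wrote' is the S spanning 'they wrote the student'; no single node in the tree dominates exactly the given words.

No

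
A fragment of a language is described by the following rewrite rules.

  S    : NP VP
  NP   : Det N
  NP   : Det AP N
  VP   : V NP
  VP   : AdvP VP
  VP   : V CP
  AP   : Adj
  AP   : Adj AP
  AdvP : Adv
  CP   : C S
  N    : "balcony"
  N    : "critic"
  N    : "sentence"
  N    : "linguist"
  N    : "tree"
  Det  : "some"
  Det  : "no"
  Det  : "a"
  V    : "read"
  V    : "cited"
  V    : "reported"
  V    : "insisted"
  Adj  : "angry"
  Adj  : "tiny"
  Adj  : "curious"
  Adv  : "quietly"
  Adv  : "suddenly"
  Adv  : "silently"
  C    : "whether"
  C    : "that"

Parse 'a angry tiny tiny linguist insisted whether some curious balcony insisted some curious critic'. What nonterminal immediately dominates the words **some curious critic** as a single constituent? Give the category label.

[S [NP [Det a] [AP [Adj angry] [AP [Adj tiny] [AP [Adj tiny]]]] [N linguist]] [VP [V insisted] [CP [C whether] [S [NP [Det some] [AP [Adj curious]] [N balcony]] [VP [V insisted] [NP [Det some] [AP [Adj curious]] [N critic]]]]]]]
The span 'some curious critic' is the NP node built by NP → Det AP N.

NP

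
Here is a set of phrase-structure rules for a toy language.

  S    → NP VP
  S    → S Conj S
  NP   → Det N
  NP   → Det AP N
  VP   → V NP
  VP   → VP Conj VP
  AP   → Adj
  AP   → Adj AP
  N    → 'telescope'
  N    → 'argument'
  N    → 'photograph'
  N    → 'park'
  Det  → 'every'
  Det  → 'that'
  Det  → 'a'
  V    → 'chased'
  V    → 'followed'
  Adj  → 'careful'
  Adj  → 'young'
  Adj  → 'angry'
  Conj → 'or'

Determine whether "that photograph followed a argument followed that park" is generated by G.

For S → NP VP, the only prefix that parses as NP is 'that photograph', but the remainder 'followed a argument followed that park' is not a VP under these rules. The alternative S rule S → S Conj S likewise has no satisfying split.

Ungrammatical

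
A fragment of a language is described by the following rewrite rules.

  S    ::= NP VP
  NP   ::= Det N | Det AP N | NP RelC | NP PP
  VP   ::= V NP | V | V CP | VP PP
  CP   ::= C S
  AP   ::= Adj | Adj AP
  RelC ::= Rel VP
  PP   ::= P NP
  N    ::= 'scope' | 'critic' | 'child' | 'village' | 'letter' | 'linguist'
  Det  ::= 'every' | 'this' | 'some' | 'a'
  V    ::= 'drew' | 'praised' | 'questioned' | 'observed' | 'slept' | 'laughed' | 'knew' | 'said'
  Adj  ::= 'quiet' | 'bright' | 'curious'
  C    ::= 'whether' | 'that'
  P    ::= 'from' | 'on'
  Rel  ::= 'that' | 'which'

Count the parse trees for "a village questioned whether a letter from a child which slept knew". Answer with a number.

2

The two bracketings:
[S [NP [Det a] [N village]] [VP [V questioned] [CP [C whether] [S [NP [NP [NP [Det a] [N letter]] [PP [P from] [NP [Det a] [N child]]]] [RelC [Rel which] [VP [V slept]]]] [VP [V knew]]]]]]
[S [NP [Det a] [N village]] [VP [V questioned] [CP [C whether] [S [NP [NP [Det a] [N letter]] [PP [P from] [NP [NP [Det a] [N child]] [RelC [Rel which] [VP [V slept]]]]]] [VP [V knew]]]]]]
The trees differ in how a recursive rule is bracketed over the same span.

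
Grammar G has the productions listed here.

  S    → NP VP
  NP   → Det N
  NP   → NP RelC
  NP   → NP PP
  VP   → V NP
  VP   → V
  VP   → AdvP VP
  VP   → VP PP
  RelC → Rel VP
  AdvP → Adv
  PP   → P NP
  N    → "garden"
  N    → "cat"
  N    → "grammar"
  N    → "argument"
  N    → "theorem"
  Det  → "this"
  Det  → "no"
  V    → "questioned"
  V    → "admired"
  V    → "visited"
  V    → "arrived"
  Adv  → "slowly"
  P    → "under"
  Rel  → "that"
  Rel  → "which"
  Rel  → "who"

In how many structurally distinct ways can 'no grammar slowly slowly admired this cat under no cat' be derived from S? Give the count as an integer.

4

Two of the 4 distinct bracketings:
[S [NP [Det no] [N grammar]] [VP [AdvP [Adv slowly]] [VP [AdvP [Adv slowly]] [VP [V admired] [NP [NP [Det this] [N cat]] [PP [P under] [NP [Det no] [N cat]]]]]]]]
[S [NP [Det no] [N grammar]] [VP [AdvP [Adv slowly]] [VP [AdvP [Adv slowly]] [VP [VP [V admired] [NP [Det this] [N cat]]] [PP [P under] [NP [Det no] [N cat]]]]]]]
The difference turns on whether NP → NP PP is used at the relevant span, versus an alternative expansion of NP.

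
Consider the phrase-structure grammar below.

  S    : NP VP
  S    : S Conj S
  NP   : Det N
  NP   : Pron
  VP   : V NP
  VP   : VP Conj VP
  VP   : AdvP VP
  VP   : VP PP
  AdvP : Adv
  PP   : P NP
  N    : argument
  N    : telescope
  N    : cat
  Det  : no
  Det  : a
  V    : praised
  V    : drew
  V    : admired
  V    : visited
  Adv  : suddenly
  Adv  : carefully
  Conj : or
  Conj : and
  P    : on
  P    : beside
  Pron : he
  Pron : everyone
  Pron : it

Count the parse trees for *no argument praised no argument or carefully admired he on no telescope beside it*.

6

Two of the 6 distinct bracketings:
[S [NP [Det no] [N argument]] [VP [VP [V praised] [NP [Det no] [N argument]]] [Conj or] [VP [AdvP [Adv carefully]] [VP [VP [VP [V admired] [NP [Pron he]]] [PP [P on] [NP [Det no] [N telescope]]]] [PP [P beside] [NP [Pron it]]]]]]]
[S [NP [Det no] [N argument]] [VP [VP [V praised] [NP [Det no] [N argument]]] [Conj or] [VP [VP [AdvP [Adv carefully]] [VP [VP [V admired] [NP [Pron he]]] [PP [P on] [NP [Det no] [N telescope]]]]] [PP [P beside] [NP [Pron it]]]]]]
The trees differ in how a recursive rule is bracketed over the same span.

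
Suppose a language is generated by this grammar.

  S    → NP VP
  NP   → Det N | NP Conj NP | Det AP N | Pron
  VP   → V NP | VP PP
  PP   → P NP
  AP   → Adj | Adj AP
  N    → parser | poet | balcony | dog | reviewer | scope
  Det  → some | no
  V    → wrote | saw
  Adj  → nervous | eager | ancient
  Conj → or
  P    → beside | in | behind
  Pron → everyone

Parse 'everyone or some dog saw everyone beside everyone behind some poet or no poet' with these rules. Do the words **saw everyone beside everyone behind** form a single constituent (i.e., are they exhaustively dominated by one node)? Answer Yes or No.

No

[S [NP [NP [Pron everyone]] [Conj or] [NP [Det some] [N dog]]] [VP [VP [VP [V saw] [NP [Pron everyone]]] [PP [P beside] [NP [Pron everyone]]]] [PP [P behind] [NP [NP [Det some] [N poet]] [Conj or] [NP [Det no] [N poet]]]]]]
The smallest constituent containing 'saw everyone beside everyone behind' is the VP spanning 'saw everyone beside everyone behind some poet or no poet'; no single node in the tree dominates exactly the given words.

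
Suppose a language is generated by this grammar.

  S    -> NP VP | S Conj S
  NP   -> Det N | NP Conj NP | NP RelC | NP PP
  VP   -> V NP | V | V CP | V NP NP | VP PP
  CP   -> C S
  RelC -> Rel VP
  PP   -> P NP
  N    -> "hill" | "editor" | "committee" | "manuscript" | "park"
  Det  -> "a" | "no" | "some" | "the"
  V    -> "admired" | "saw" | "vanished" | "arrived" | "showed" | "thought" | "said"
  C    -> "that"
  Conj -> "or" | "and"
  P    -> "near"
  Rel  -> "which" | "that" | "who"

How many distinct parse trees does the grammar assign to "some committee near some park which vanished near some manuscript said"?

Two of the 5 distinct bracketings:
[S [NP [NP [NP [Det some] [N committee]] [PP [P near] [NP [Det some] [N park]]]] [RelC [Rel which] [VP [VP [V vanished]] [PP [P near] [NP [Det some] [N manuscript]]]]]] [VP [V said]]]
[S [NP [NP [Det some] [N committee]] [PP [P near] [NP [NP [Det some] [N park]] [RelC [Rel which] [VP [VP [V vanished]] [PP [P near] [NP [Det some] [N manuscript]]]]]]]] [VP [V said]]]
The trees differ in how a recursive rule is bracketed over the same span.

5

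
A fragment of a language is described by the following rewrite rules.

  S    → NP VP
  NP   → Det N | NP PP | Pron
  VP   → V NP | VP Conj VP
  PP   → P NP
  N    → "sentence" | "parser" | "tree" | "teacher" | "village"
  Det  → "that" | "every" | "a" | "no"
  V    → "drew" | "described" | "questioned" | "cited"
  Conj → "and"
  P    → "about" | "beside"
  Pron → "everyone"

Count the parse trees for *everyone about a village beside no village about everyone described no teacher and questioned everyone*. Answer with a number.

Two of the 5 distinct bracketings:
[S [NP [NP [Pron everyone]] [PP [P about] [NP [NP [Det a] [N village]] [PP [P beside] [NP [NP [Det no] [N village]] [PP [P about] [NP [Pron everyone]]]]]]]] [VP [VP [V described] [NP [Det no] [N teacher]]] [Conj and] [VP [V questioned] [NP [Pron everyone]]]]]
[S [NP [NP [Pron everyone]] [PP [P about] [NP [NP [NP [Det a] [N village]] [PP [P beside] [NP [Det no] [N village]]]] [PP [P about] [NP [Pron everyone]]]]]] [VP [VP [V described] [NP [Det no] [N teacher]]] [Conj and] [VP [V questioned] [NP [Pron everyone]]]]]
The trees differ in how a recursive rule is bracketed over the same span.

5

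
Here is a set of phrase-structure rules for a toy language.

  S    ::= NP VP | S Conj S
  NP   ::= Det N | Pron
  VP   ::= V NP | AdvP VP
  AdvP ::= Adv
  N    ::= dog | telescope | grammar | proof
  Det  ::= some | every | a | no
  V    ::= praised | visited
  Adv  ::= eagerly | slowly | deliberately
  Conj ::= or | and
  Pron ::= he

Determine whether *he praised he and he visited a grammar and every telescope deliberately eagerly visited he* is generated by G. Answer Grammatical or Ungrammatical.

[S [S [NP [Pron he]] [VP [V praised] [NP [Pron he]]]] [Conj and] [S [S [NP [Pron he]] [VP [V visited] [NP [Det a] [N grammar]]]] [Conj and] [S [NP [Det every] [N telescope]] [VP [AdvP [Adv deliberately]] [VP [AdvP [Adv eagerly]] [VP [V visited] [NP [Pron he]]]]]]]]
Each bracket corresponds to one application of a listed rule, so the string is derivable from S.

Grammatical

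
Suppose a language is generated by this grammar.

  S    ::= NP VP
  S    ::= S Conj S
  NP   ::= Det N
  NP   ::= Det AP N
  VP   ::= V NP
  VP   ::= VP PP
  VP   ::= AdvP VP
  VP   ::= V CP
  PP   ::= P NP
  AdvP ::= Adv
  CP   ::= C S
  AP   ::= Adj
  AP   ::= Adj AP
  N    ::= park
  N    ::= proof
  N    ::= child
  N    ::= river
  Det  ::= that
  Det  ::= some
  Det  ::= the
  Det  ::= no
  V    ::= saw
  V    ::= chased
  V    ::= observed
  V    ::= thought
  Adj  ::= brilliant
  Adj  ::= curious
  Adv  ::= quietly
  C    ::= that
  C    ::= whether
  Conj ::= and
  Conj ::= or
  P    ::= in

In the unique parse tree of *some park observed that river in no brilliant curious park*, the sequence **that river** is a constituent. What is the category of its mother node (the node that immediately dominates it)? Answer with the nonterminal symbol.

VP

[S [NP [Det some] [N park]] [VP [VP [V observed] [NP [Det that] [N river]]] [PP [P in] [NP [Det no] [AP [Adj brilliant] [AP [Adj curious]]] [N park]]]]]
The span 'that river' is the NP node built by NP → Det N.
Its mother is the VP built by VP → V NP.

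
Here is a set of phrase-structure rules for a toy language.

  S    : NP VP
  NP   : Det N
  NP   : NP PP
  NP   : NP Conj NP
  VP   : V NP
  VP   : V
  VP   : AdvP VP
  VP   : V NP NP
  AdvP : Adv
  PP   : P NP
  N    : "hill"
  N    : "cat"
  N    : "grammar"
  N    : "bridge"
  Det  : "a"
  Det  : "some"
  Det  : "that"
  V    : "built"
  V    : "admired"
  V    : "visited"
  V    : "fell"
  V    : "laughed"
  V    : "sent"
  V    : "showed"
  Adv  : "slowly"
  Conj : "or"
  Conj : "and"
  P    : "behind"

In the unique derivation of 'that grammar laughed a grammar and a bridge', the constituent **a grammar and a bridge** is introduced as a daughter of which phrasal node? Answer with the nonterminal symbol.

VP

[S [NP [Det that] [N grammar]] [VP [V laughed] [NP [NP [Det a] [N grammar]] [Conj and] [NP [Det a] [N bridge]]]]]
The span 'a grammar and a bridge' is the NP node built by NP → NP Conj NP.
Its mother is the VP built by VP → V NP.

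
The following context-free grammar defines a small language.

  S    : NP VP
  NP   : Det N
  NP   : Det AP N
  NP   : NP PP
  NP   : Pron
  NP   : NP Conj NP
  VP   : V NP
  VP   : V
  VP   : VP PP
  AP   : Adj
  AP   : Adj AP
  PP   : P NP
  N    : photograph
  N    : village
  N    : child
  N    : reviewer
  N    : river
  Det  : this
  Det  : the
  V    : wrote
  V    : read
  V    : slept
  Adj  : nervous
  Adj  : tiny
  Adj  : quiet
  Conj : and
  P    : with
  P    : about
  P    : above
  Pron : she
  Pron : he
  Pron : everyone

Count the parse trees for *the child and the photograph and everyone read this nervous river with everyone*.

4

Two of the 4 distinct bracketings:
[S [NP [NP [Det the] [N child]] [Conj and] [NP [NP [Det the] [N photograph]] [Conj and] [NP [Pron everyone]]]] [VP [V read] [NP [NP [Det this] [AP [Adj nervous]] [N river]] [PP [P with] [NP [Pron everyone]]]]]]
[S [NP [NP [Det the] [N child]] [Conj and] [NP [NP [Det the] [N photograph]] [Conj and] [NP [Pron everyone]]]] [VP [VP [V read] [NP [Det this] [AP [Adj nervous]] [N river]]] [PP [P with] [NP [Pron everyone]]]]]
The difference turns on whether NP → NP PP is used at the relevant span, versus an alternative expansion of NP.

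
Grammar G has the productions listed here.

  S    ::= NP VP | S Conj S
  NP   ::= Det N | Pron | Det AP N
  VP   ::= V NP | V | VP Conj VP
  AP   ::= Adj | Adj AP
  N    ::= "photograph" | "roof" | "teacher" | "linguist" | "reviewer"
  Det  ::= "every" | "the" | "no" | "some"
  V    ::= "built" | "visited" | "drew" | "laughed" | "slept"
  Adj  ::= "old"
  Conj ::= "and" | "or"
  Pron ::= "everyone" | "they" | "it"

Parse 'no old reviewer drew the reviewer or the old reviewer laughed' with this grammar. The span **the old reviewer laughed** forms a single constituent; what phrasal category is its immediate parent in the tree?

S

[S [S [NP [Det no] [AP [Adj old]] [N reviewer]] [VP [V drew] [NP [Det the] [N reviewer]]]] [Conj or] [S [NP [Det the] [AP [Adj old]] [N reviewer]] [VP [V laughed]]]]
The span 'the old reviewer laughed' is the S node built by S → NP VP.
Its mother is the S built by S → S Conj S.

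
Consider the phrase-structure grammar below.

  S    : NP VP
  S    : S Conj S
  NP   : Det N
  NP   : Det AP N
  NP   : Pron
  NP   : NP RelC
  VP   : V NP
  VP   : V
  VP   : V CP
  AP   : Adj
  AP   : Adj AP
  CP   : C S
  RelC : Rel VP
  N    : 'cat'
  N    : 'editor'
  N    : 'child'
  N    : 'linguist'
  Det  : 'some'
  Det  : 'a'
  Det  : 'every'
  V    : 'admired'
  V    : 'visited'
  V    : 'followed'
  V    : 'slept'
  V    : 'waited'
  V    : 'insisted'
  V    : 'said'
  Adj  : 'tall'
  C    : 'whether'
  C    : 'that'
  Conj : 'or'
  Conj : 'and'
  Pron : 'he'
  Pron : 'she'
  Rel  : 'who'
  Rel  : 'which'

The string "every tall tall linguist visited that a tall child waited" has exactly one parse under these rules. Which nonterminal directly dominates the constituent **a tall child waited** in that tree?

CP

S
  NP
    Det: every
    AP
      Adj: tall
      AP
        Adj: tall
    N: linguist
  VP
    V: visited
    CP
      C: that
      S
        NP
          Det: a
          AP
            Adj: tall
          N: child
        VP
          V: waited
The span 'a tall child waited' is the S node built by S → NP VP.
Its mother is the CP built by CP → C S.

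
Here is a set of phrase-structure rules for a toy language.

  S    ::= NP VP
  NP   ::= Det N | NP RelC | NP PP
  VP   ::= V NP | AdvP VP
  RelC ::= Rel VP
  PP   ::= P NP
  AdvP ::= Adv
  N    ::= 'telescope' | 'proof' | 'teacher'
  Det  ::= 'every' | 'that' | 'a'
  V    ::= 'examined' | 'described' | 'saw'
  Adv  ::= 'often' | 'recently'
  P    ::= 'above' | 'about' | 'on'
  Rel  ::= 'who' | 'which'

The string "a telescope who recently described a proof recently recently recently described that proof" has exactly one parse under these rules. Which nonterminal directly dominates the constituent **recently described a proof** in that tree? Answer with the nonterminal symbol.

S
  NP
    NP
      Det: a
      N: telescope
    RelC
      Rel: who
      VP
        AdvP
          Adv: recently
        VP
          V: described
          NP
            Det: a
            N: proof
  VP
    AdvP
      Adv: recently
    VP
      AdvP
        Adv: recently
      VP
        AdvP
          Adv: recently
        VP
          V: described
          NP
            Det: that
            N: proof
The span 'recently described a proof' is the VP node built by VP → AdvP VP.
Its mother is the RelC built by RelC → Rel VP.

RelC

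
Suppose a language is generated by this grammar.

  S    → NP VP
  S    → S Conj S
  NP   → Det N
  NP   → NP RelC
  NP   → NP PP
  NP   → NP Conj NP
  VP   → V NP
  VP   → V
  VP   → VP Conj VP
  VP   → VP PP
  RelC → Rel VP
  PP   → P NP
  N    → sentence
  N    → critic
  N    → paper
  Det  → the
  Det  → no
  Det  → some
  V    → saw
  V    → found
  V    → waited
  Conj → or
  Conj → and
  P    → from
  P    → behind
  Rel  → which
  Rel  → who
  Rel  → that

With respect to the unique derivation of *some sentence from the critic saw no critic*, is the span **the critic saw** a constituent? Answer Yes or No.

[S [NP [NP [Det some] [N sentence]] [PP [P from] [NP [Det the] [N critic]]]] [VP [V saw] [NP [Det no] [N critic]]]]
The smallest constituent containing 'the critic saw' is the S spanning 'some sentence from the critic saw no critic'; no single node in the tree dominates exactly the given words.

No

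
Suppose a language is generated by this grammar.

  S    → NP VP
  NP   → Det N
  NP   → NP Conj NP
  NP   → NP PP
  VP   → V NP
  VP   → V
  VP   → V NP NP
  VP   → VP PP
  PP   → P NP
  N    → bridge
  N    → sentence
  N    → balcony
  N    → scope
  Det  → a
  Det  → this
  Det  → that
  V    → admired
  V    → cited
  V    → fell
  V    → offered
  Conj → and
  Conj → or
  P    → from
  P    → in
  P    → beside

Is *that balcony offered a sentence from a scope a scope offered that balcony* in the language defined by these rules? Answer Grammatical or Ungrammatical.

Ungrammatical

For S → NP VP, the only prefix that parses as NP is 'that balcony', but the remainder 'offered a sentence from a scope a scope offered that balcony' is not a VP under these rules.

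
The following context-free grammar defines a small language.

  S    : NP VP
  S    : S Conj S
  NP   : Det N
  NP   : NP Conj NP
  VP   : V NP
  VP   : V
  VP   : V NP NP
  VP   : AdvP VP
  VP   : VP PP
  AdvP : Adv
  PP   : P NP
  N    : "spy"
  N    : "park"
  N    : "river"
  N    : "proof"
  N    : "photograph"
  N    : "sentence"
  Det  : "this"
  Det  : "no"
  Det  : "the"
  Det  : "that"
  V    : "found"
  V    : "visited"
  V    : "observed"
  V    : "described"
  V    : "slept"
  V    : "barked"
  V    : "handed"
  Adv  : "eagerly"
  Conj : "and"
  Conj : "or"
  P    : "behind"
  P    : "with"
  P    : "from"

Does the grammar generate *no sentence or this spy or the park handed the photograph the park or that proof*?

Grammatical

S
  NP
    NP
      Det: no
      N: sentence
    Conj: or
    NP
      NP
        Det: this
        N: spy
      Conj: or
      NP
        Det: the
        N: park
  VP
    V: handed
    NP
      Det: the
      N: photograph
    NP
      NP
        Det: the
        N: park
      Conj: or
      NP
        Det: that
        N: proof
Every word is introduced by a lexical rule and the phrasal rules combine the resulting categories into a single S.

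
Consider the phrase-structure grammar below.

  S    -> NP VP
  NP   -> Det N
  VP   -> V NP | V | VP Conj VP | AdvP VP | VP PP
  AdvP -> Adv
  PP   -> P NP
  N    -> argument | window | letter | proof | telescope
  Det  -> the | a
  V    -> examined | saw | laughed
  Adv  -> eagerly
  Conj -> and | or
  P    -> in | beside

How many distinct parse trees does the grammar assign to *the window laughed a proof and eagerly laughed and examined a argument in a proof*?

Two of the 9 distinct bracketings:
[S [NP [Det the] [N window]] [VP [VP [V laughed] [NP [Det a] [N proof]]] [Conj and] [VP [VP [AdvP [Adv eagerly]] [VP [V laughed]]] [Conj and] [VP [VP [V examined] [NP [Det a] [N argument]]] [PP [P in] [NP [Det a] [N proof]]]]]]]
[S [NP [Det the] [N window]] [VP [VP [V laughed] [NP [Det a] [N proof]]] [Conj and] [VP [AdvP [Adv eagerly]] [VP [VP [V laughed]] [Conj and] [VP [VP [V examined] [NP [Det a] [N argument]]] [PP [P in] [NP [Det a] [N proof]]]]]]]]
The trees differ in how a recursive rule is bracketed over the same span.

9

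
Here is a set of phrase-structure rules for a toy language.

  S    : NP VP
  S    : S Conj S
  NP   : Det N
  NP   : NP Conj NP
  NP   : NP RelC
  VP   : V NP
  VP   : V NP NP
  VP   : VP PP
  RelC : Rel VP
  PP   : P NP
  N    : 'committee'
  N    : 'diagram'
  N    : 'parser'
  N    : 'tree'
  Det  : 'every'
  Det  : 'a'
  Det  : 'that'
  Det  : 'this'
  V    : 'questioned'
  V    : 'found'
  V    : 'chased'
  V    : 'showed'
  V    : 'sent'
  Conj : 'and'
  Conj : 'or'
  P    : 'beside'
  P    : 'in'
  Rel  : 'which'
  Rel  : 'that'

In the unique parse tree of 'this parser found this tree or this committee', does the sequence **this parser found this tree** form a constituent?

No

[S [NP [Det this] [N parser]] [VP [V found] [NP [NP [Det this] [N tree]] [Conj or] [NP [Det this] [N committee]]]]]
The smallest constituent containing 'this parser found this tree' is the S spanning 'this parser found this tree or this committee'; no single node in the tree dominates exactly the given words.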